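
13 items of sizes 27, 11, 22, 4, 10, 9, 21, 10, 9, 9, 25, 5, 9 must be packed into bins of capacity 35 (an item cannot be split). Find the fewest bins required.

6

Total = 27 + 25 + 22 + 21 + 11 + 10 + 10 + 9 + 9 + 9 + 9 + 5 + 4 = 171.
Lower bound: ⌈171/35⌉ = 5 bins.
A packing using 6 bins:
  bin 1: 27 + 5 = 32
  bin 2: 25 + 10 = 35
  bin 3: 22 + 11 = 33
  bin 4: 21 + 10 + 4 = 35
  bin 5: 9 + 9 + 9 = 27
  bin 6: 9 = 9
No arrangement into 5 bins stays within capacity, so 6 is optimal.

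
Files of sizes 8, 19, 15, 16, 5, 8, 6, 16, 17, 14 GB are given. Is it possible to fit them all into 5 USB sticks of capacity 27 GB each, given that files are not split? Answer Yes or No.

No

Total = 124 GB; ⌈124/27⌉ = 5.
6 files each exceed half the capacity and cannot share a USB stick, forcing at least 6 USB sticks.
At least 6 USB sticks are required, but only 5 are allowed.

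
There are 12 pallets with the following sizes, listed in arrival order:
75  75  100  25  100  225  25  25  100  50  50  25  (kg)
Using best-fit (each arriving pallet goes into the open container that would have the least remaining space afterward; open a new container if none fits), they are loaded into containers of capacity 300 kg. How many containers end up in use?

3

  75 → container 1 (new)  [load 75/300]
  75 → container 1  [load 150/300]
  100 → container 1  [load 250/300]
  25 → container 1  [load 275/300]
  100 → container 2 (new)  [load 100/300]
  225 → container 3 (new)  [load 225/300]
  25 → container 1  [load 300/300]
  25 → container 3  [load 250/300]
  100 → container 2  [load 200/300]
  50 → container 3  [load 300/300]
  50 → container 2  [load 250/300]
  25 → container 2  [load 275/300]
3 containers opened.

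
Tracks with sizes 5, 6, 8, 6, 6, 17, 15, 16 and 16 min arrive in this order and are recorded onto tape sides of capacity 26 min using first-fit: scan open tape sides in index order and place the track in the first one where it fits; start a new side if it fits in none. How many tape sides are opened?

  5 → side 1 (new)  [load 5/26]
  6 → side 1  [load 11/26]
  8 → side 1  [load 19/26]
  6 → side 1  [load 25/26]
  6 → side 2 (new)  [load 6/26]
  17 → side 2  [load 23/26]
  15 → side 3 (new)  [load 15/26]
  16 → side 4 (new)  [load 16/26]
  16 → side 5 (new)  [load 16/26]
5 tape sides opened.

5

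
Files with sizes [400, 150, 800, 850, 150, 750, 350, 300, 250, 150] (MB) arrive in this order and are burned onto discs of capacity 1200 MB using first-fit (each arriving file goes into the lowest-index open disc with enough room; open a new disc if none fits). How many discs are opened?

  400 → disc 1 (new)  [load 400/1200]
  150 → disc 1  [load 550/1200]
  800 → disc 2 (new)  [load 800/1200]
  850 → disc 3 (new)  [load 850/1200]
  150 → disc 1  [load 700/1200]
  750 → disc 4 (new)  [load 750/1200]
  350 → disc 1  [load 1050/1200]
  300 → disc 2  [load 1100/1200]
  250 → disc 3  [load 1100/1200]
  150 → disc 1  [load 1200/1200]
4 discs opened.

4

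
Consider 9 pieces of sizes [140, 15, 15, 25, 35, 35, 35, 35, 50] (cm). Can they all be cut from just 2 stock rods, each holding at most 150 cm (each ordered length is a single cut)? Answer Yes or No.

No

Total = 385 cm; ⌈385/150⌉ = 3.
At least 3 stock rods are required, but only 2 are allowed.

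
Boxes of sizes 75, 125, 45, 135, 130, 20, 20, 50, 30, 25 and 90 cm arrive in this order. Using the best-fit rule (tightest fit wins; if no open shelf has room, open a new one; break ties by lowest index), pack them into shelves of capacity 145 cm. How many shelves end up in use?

6

  75 → shelf 1 (new)  [load 75/145]
  125 → shelf 2 (new)  [load 125/145]
  45 → shelf 1  [load 120/145]
  135 → shelf 3 (new)  [load 135/145]
  130 → shelf 4 (new)  [load 130/145]
  20 → shelf 2  [load 145/145]
  20 → shelf 1  [load 140/145]
  50 → shelf 5 (new)  [load 50/145]
  30 → shelf 5  [load 80/145]
  25 → shelf 5  [load 105/145]
  90 → shelf 6 (new)  [load 90/145]
6 shelves opened.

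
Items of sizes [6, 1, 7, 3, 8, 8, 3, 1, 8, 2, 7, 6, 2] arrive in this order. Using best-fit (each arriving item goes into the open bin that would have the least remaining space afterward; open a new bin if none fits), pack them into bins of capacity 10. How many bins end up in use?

7

  6 → bin 1 (new)  [load 6/10]
  1 → bin 1  [load 7/10]
  7 → bin 2 (new)  [load 7/10]
  3 → bin 1  [load 10/10]
  8 → bin 3 (new)  [load 8/10]
  8 → bin 4 (new)  [load 8/10]
  3 → bin 2  [load 10/10]
  1 → bin 3  [load 9/10]
  8 → bin 5 (new)  [load 8/10]
  2 → bin 4  [load 10/10]
  7 → bin 6 (new)  [load 7/10]
  6 → bin 7 (new)  [load 6/10]
  2 → bin 5  [load 10/10]
7 bins opened.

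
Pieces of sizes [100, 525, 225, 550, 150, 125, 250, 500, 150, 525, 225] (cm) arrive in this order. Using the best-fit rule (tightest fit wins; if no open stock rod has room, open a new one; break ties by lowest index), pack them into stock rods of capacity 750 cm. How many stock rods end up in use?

5

  100 → stock rod 1 (new)  [load 100/750]
  525 → stock rod 1  [load 625/750]
  225 → stock rod 2 (new)  [load 225/750]
  550 → stock rod 3 (new)  [load 550/750]
  150 → stock rod 3  [load 700/750]
  125 → stock rod 1  [load 750/750]
  250 → stock rod 2  [load 475/750]
  500 → stock rod 4 (new)  [load 500/750]
  150 → stock rod 4  [load 650/750]
  525 → stock rod 5 (new)  [load 525/750]
  225 → stock rod 5  [load 750/750]
5 stock rods opened.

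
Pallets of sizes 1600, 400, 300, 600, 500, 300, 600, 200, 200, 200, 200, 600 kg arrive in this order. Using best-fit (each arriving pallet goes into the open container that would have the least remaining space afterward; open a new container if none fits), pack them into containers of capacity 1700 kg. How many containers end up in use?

  1600 → container 1 (new)  [load 1600/1700]
  400 → container 2 (new)  [load 400/1700]
  300 → container 2  [load 700/1700]
  600 → container 2  [load 1300/1700]
  500 → container 3 (new)  [load 500/1700]
  300 → container 2  [load 1600/1700]
  600 → container 3  [load 1100/1700]
  200 → container 3  [load 1300/1700]
  200 → container 3  [load 1500/1700]
  200 → container 3  [load 1700/1700]
  200 → container 4 (new)  [load 200/1700]
  600 → container 4  [load 800/1700]
4 containers opened.

4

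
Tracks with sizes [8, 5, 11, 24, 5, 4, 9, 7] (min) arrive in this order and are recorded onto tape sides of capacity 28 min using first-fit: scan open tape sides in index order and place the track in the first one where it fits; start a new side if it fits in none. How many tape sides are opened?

  8 → side 1 (new)  [load 8/28]
  5 → side 1  [load 13/28]
  11 → side 1  [load 24/28]
  24 → side 2 (new)  [load 24/28]
  5 → side 3 (new)  [load 5/28]
  4 → side 1  [load 28/28]
  9 → side 3  [load 14/28]
  7 → side 3  [load 21/28]
3 tape sides opened.

3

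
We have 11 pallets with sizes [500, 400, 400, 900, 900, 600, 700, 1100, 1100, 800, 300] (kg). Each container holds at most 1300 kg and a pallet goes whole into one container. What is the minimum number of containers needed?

Total = 1100 + 1100 + 900 + 900 + 800 + 700 + 600 + 500 + 400 + 400 + 300 = 7700 kg.
Lower bound: ⌈7700/1300⌉ = 6 containers.
A packing using 7 containers:
  container 1: 1100 = 1100
  container 2: 1100 = 1100
  container 3: 900 + 400 = 1300
  container 4: 900 + 400 = 1300
  container 5: 800 + 500 = 1300
  container 6: 700 + 600 = 1300
  container 7: 300 = 300
No arrangement into 6 containers stays within capacity, so 7 is optimal.

7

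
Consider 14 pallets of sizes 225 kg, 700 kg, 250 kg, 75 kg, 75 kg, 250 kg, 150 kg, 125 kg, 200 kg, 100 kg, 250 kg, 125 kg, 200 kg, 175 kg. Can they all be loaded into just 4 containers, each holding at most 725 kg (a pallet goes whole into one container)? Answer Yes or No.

No

Total = 2900 kg; ⌈2900/725⌉ = 4.
The bound of 4 does not rule out 4, but exhaustive search shows no assignment into 4 containers of capacity 725 kg exists — the minimum is 5.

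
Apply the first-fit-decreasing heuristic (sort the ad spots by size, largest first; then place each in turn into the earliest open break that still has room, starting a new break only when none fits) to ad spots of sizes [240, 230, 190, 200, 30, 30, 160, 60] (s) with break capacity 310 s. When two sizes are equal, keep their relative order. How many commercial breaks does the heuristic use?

5

Sorted descending: 240, 230, 200, 190, 160, 60, 30, 30.
  240 → break 1 (new)  [load 240/310]
  230 → break 2 (new)  [load 230/310]
  200 → break 3 (new)  [load 200/310]
  190 → break 4 (new)  [load 190/310]
  160 → break 5 (new)  [load 160/310]
  60 → break 1  [load 300/310]
  30 → break 2  [load 260/310]
  30 → break 2  [load 290/310]
5 commercial breaks opened.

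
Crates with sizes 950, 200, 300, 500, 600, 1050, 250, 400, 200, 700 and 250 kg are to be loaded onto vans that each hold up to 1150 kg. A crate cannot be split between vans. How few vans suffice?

5

Total = 1050 + 950 + 700 + 600 + 500 + 400 + 300 + 250 + 250 + 200 + 200 = 5400 kg.
Lower bound: ⌈5400/1150⌉ = 5 vans.
A packing using 5 vans:
  van 1: 1050 = 1050
  van 2: 950 + 200 = 1150
  van 3: 700 + 400 = 1100
  van 4: 600 + 500 = 1100
  van 5: 300 + 250 + 250 + 200 = 1000
This matches the lower bound, so 5 is optimal.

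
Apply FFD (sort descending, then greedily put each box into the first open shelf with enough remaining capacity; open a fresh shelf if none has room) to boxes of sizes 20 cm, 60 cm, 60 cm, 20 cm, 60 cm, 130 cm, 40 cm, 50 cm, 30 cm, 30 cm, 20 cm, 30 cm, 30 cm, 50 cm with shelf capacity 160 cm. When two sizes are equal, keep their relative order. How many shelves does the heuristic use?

Sorted descending: 130, 60, 60, 60, 50, 50, 40, 30, 30, 30, 30, 20, 20, 20.
  130 → shelf 1 (new)  [load 130/160]
  60 → shelf 2 (new)  [load 60/160]
  60 → shelf 2  [load 120/160]
  60 → shelf 3 (new)  [load 60/160]
  50 → shelf 3  [load 110/160]
  50 → shelf 3  [load 160/160]
  40 → shelf 2  [load 160/160]
  30 → shelf 1  [load 160/160]
  30 → shelf 4 (new)  [load 30/160]
  30 → shelf 4  [load 60/160]
  30 → shelf 4  [load 90/160]
  20 → shelf 4  [load 110/160]
  20 → shelf 4  [load 130/160]
  20 → shelf 4  [load 150/160]
4 shelves opened.

4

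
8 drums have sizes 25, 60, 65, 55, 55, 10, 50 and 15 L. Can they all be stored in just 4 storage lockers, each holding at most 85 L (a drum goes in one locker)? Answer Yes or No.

Total = 335 L; ⌈335/85⌉ = 4.
5 drums each exceed half the capacity and cannot share a locker, forcing at least 5 storage lockers.
At least 5 storage lockers are required, but only 4 are allowed.

No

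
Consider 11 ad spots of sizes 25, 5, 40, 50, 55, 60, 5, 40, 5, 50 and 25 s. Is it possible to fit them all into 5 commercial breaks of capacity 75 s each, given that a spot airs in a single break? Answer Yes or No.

Total = 360 s; ⌈360/75⌉ = 5.
6 ad spots each exceed half the capacity and cannot share a break, forcing at least 6 commercial breaks.
At least 6 commercial breaks are required, but only 5 are allowed.

No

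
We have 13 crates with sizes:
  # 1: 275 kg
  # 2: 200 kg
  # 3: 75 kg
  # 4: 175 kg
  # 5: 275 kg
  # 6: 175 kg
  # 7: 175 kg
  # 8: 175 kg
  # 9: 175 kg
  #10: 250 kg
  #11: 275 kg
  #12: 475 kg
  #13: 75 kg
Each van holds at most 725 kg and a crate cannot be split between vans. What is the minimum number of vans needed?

4

Total = 475 + 275 + 275 + 275 + 250 + 200 + 175 + 175 + 175 + 175 + 175 + 75 + 75 = 2775 kg.
Lower bound: ⌈2775/725⌉ = 4 vans.
A packing using 4 vans:
  van 1: 475 + 250 = 725
  van 2: 275 + 275 + 175 = 725
  van 3: 275 + 200 + 175 + 75 = 725
  van 4: 175 + 175 + 175 + 75 = 600
This matches the lower bound, so 4 is optimal.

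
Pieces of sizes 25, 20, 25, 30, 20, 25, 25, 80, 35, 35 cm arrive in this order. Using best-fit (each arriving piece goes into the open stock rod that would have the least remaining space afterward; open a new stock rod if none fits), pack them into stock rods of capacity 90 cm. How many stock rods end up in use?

4

  25 → stock rod 1 (new)  [load 25/90]
  20 → stock rod 1  [load 45/90]
  25 → stock rod 1  [load 70/90]
  30 → stock rod 2 (new)  [load 30/90]
  20 → stock rod 1  [load 90/90]
  25 → stock rod 2  [load 55/90]
  25 → stock rod 2  [load 80/90]
  80 → stock rod 3 (new)  [load 80/90]
  35 → stock rod 4 (new)  [load 35/90]
  35 → stock rod 4  [load 70/90]
4 stock rods opened.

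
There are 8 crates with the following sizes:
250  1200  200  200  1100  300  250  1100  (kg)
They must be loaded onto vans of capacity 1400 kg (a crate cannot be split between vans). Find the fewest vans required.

Total = 1200 + 1100 + 1100 + 300 + 250 + 250 + 200 + 200 = 4600 kg.
Lower bound: ⌈4600/1400⌉ = 4 vans.
A packing using 4 vans:
  van 1: 1200 + 200 = 1400
  van 2: 1100 + 300 = 1400
  van 3: 1100 + 250 = 1350
  van 4: 250 + 200 = 450
This matches the lower bound, so 4 is optimal.

4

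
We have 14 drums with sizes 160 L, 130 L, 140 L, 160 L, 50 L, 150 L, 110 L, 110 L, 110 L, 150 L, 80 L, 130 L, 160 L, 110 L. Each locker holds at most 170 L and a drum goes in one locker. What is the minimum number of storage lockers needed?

Total = 160 + 160 + 160 + 150 + 150 + 140 + 130 + 130 + 110 + 110 + 110 + 110 + 80 + 50 = 1750 L.
Lower bound: ⌈1750/170⌉ = 11 storage lockers.
Also, 12 drums each exceed 85 L, and no two of those can share a locker, so at least 12 storage lockers are needed.
A packing using 13 storage lockers:
  locker 1: 160 = 160
  locker 2: 160 = 160
  locker 3: 160 = 160
  locker 4: 150 = 150
  locker 5: 150 = 150
  locker 6: 140 = 140
  locker 7: 130 = 130
  locker 8: 130 = 130
  locker 9: 110 + 50 = 160
  locker 10: 110 = 110
  locker 11: 110 = 110
  locker 12: 110 = 110
  locker 13: 80 = 80
No arrangement into 12 storage lockers stays within capacity, so 13 is optimal.

13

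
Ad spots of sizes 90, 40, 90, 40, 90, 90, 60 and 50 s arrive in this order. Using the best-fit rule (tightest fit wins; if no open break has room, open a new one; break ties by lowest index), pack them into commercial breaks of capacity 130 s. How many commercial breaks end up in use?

5

  90 → break 1 (new)  [load 90/130]
  40 → break 1  [load 130/130]
  90 → break 2 (new)  [load 90/130]
  40 → break 2  [load 130/130]
  90 → break 3 (new)  [load 90/130]
  90 → break 4 (new)  [load 90/130]
  60 → break 5 (new)  [load 60/130]
  50 → break 5  [load 110/130]
5 commercial breaks opened.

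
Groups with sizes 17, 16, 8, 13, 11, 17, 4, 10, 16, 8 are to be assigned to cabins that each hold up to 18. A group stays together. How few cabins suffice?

8

Total = 17 + 17 + 16 + 16 + 13 + 11 + 10 + 8 + 8 + 4 = 120.
Lower bound: ⌈120/18⌉ = 7 cabins.
A packing using 8 cabins:
  cabin 1: 17 = 17
  cabin 2: 17 = 17
  cabin 3: 16 = 16
  cabin 4: 16 = 16
  cabin 5: 13 + 4 = 17
  cabin 6: 11 = 11
  cabin 7: 10 + 8 = 18
  cabin 8: 8 = 8
No arrangement into 7 cabins stays within capacity, so 8 is optimal.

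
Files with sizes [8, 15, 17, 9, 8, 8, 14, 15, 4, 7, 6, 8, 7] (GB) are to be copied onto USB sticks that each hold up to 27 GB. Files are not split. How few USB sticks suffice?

Total = 17 + 15 + 15 + 14 + 9 + 8 + 8 + 8 + 8 + 7 + 7 + 6 + 4 = 126 GB.
Lower bound: ⌈126/27⌉ = 5 USB sticks.
A packing using 5 USB sticks:
  USB stick 1: 17 + 9 = 26
  USB stick 2: 15 + 8 + 4 = 27
  USB stick 3: 15 + 8 = 23
  USB stick 4: 14 + 7 + 6 = 27
  USB stick 5: 8 + 8 + 7 = 23
This matches the lower bound, so 5 is optimal.

5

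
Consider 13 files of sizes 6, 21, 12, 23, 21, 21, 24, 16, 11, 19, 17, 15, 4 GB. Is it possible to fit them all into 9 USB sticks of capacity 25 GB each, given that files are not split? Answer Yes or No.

No

Total = 210 GB; ⌈210/25⌉ = 9.
The bound of 9 does not rule out 9, but exhaustive search shows no assignment into 9 USB sticks of capacity 25 GB exists — the minimum is 10.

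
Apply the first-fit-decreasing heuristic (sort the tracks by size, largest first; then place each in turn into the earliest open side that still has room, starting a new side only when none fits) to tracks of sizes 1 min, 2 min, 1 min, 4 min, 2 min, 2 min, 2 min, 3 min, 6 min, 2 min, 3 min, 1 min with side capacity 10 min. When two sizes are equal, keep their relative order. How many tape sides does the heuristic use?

3

Sorted descending: 6, 4, 3, 3, 2, 2, 2, 2, 2, 1, 1, 1.
  6 → side 1 (new)  [load 6/10]
  4 → side 1  [load 10/10]
  3 → side 2 (new)  [load 3/10]
  3 → side 2  [load 6/10]
  2 → side 2  [load 8/10]
  2 → side 2  [load 10/10]
  2 → side 3 (new)  [load 2/10]
  2 → side 3  [load 4/10]
  2 → side 3  [load 6/10]
  1 → side 3  [load 7/10]
  1 → side 3  [load 8/10]
  1 → side 3  [load 9/10]
3 tape sides opened.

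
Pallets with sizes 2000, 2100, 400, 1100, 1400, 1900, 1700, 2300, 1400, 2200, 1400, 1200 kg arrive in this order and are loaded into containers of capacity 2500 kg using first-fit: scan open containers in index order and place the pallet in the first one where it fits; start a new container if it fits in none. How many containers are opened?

  2000 → container 1 (new)  [load 2000/2500]
  2100 → container 2 (new)  [load 2100/2500]
  400 → container 1  [load 2400/2500]
  1100 → container 3 (new)  [load 1100/2500]
  1400 → container 3  [load 2500/2500]
  1900 → container 4 (new)  [load 1900/2500]
  1700 → container 5 (new)  [load 1700/2500]
  2300 → container 6 (new)  [load 2300/2500]
  1400 → container 7 (new)  [load 1400/2500]
  2200 → container 8 (new)  [load 2200/2500]
  1400 → container 9 (new)  [load 1400/2500]
  1200 → container 10 (new)  [load 1200/2500]
10 containers opened.

10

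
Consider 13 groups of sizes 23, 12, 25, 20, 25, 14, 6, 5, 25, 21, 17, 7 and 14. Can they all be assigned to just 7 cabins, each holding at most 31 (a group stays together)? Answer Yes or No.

No

Total = 214; ⌈214/31⌉ = 7.
The bound of 7 does not rule out 7, but exhaustive search shows no assignment into 7 cabins of capacity 31 exists — the minimum is 8.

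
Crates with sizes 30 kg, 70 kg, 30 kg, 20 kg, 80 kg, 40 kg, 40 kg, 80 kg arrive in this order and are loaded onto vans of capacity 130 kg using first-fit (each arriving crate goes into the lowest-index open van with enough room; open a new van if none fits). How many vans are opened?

4

  30 → van 1 (new)  [load 30/130]
  70 → van 1  [load 100/130]
  30 → van 1  [load 130/130]
  20 → van 2 (new)  [load 20/130]
  80 → van 2  [load 100/130]
  40 → van 3 (new)  [load 40/130]
  40 → van 3  [load 80/130]
  80 → van 4 (new)  [load 80/130]
4 vans opened.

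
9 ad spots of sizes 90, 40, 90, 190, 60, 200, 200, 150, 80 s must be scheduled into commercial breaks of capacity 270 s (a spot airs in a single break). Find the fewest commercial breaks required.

Total = 200 + 200 + 190 + 150 + 90 + 90 + 80 + 60 + 40 = 1100 s.
Lower bound: ⌈1100/270⌉ = 5 commercial breaks.
A packing using 5 commercial breaks:
  break 1: 200 + 60 = 260
  break 2: 200 + 40 = 240
  break 3: 190 + 80 = 270
  break 4: 150 + 90 = 240
  break 5: 90 = 90
This matches the lower bound, so 5 is optimal.

5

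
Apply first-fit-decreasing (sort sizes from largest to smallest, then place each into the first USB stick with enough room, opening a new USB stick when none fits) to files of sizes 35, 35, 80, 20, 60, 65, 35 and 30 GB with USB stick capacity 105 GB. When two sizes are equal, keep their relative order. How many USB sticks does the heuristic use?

Sorted descending: 80, 65, 60, 35, 35, 35, 30, 20.
  80 → USB stick 1 (new)  [load 80/105]
  65 → USB stick 2 (new)  [load 65/105]
  60 → USB stick 3 (new)  [load 60/105]
  35 → USB stick 2  [load 100/105]
  35 → USB stick 3  [load 95/105]
  35 → USB stick 4 (new)  [load 35/105]
  30 → USB stick 4  [load 65/105]
  20 → USB stick 1  [load 100/105]
4 USB sticks opened.

4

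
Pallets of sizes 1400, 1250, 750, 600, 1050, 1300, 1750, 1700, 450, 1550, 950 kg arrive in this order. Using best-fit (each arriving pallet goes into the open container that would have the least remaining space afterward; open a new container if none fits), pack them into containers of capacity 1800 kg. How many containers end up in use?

9

  1400 → container 1 (new)  [load 1400/1800]
  1250 → container 2 (new)  [load 1250/1800]
  750 → container 3 (new)  [load 750/1800]
  600 → container 3  [load 1350/1800]
  1050 → container 4 (new)  [load 1050/1800]
  1300 → container 5 (new)  [load 1300/1800]
  1750 → container 6 (new)  [load 1750/1800]
  1700 → container 7 (new)  [load 1700/1800]
  450 → container 3  [load 1800/1800]
  1550 → container 8 (new)  [load 1550/1800]
  950 → container 9 (new)  [load 950/1800]
9 containers opened.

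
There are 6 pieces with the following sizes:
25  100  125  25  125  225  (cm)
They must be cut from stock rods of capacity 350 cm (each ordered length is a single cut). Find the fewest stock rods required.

Total = 225 + 125 + 125 + 100 + 25 + 25 = 625 cm.
Lower bound: ⌈625/350⌉ = 2 stock rods.
A packing using 2 stock rods:
  stock rod 1: 225 + 125 = 350
  stock rod 2: 125 + 100 + 25 + 25 = 275
This matches the lower bound, so 2 is optimal.

2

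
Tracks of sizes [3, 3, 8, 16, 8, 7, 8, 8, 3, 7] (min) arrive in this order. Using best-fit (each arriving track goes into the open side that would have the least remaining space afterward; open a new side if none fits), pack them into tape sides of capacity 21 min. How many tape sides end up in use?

  3 → side 1 (new)  [load 3/21]
  3 → side 1  [load 6/21]
  8 → side 1  [load 14/21]
  16 → side 2 (new)  [load 16/21]
  8 → side 3 (new)  [load 8/21]
  7 → side 1  [load 21/21]
  8 → side 3  [load 16/21]
  8 → side 4 (new)  [load 8/21]
  3 → side 2  [load 19/21]
  7 → side 4  [load 15/21]
4 tape sides opened.

4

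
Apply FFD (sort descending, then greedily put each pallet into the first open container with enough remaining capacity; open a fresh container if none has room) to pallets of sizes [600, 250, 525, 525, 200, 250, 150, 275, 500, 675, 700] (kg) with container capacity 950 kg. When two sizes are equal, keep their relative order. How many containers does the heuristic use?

6

Sorted descending: 700, 675, 600, 525, 525, 500, 275, 250, 250, 200, 150.
  700 → container 1 (new)  [load 700/950]
  675 → container 2 (new)  [load 675/950]
  600 → container 3 (new)  [load 600/950]
  525 → container 4 (new)  [load 525/950]
  525 → container 5 (new)  [load 525/950]
  500 → container 6 (new)  [load 500/950]
  275 → container 2  [load 950/950]
  250 → container 1  [load 950/950]
  250 → container 3  [load 850/950]
  200 → container 4  [load 725/950]
  150 → container 4  [load 875/950]
6 containers opened.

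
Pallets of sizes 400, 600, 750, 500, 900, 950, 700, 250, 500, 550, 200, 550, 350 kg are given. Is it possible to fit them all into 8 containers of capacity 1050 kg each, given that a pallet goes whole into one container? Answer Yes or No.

Yes

A valid assignment using 8 containers:
  container 1: 950 = 950
  container 2: 900 = 900
  container 3: 750 + 250 = 1000
  container 4: 700 + 350 = 1050
  container 5: 600 + 400 = 1000
  container 6: 550 + 500 = 1050
  container 7: 550 + 500 = 1050
  container 8: 200 = 200
Every load is within 1050 kg, so 8 containers suffice.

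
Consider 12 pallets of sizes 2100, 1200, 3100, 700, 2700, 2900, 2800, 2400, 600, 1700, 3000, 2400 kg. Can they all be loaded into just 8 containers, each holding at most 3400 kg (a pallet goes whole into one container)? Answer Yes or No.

No

Total = 25600 kg; ⌈25600/3400⌉ = 8.
The bound of 8 does not rule out 8, but exhaustive search shows no assignment into 8 containers of capacity 3400 kg exists — the minimum is 9.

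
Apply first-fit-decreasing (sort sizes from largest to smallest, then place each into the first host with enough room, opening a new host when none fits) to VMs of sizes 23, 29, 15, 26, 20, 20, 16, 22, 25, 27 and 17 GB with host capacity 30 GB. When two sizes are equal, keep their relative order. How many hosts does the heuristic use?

Sorted descending: 29, 27, 26, 25, 23, 22, 20, 20, 17, 16, 15.
  29 → host 1 (new)  [load 29/30]
  27 → host 2 (new)  [load 27/30]
  26 → host 3 (new)  [load 26/30]
  25 → host 4 (new)  [load 25/30]
  23 → host 5 (new)  [load 23/30]
  22 → host 6 (new)  [load 22/30]
  20 → host 7 (new)  [load 20/30]
  20 → host 8 (new)  [load 20/30]
  17 → host 9 (new)  [load 17/30]
  16 → host 10 (new)  [load 16/30]
  15 → host 11 (new)  [load 15/30]
11 hosts opened.

11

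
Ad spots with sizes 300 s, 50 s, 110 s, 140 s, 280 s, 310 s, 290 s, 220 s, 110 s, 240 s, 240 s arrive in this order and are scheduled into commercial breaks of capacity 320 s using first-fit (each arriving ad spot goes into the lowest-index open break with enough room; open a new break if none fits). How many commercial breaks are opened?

9

  300 → break 1 (new)  [load 300/320]
  50 → break 2 (new)  [load 50/320]
  110 → break 2  [load 160/320]
  140 → break 2  [load 300/320]
  280 → break 3 (new)  [load 280/320]
  310 → break 4 (new)  [load 310/320]
  290 → break 5 (new)  [load 290/320]
  220 → break 6 (new)  [load 220/320]
  110 → break 7 (new)  [load 110/320]
  240 → break 8 (new)  [load 240/320]
  240 → break 9 (new)  [load 240/320]
9 commercial breaks opened.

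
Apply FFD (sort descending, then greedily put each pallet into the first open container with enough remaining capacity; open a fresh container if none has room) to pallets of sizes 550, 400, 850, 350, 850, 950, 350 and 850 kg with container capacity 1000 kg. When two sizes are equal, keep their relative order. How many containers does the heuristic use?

Sorted descending: 950, 850, 850, 850, 550, 400, 350, 350.
  950 → container 1 (new)  [load 950/1000]
  850 → container 2 (new)  [load 850/1000]
  850 → container 3 (new)  [load 850/1000]
  850 → container 4 (new)  [load 850/1000]
  550 → container 5 (new)  [load 550/1000]
  400 → container 5  [load 950/1000]
  350 → container 6 (new)  [load 350/1000]
  350 → container 6  [load 700/1000]
6 containers opened.

6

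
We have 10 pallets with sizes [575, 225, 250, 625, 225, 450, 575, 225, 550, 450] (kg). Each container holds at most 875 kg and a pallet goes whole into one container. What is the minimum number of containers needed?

6

Total = 625 + 575 + 575 + 550 + 450 + 450 + 250 + 225 + 225 + 225 = 4150 kg.
Lower bound: ⌈4150/875⌉ = 5 containers.
Also, 6 pallets each exceed 875/2 kg, and no two of those can share a container, so at least 6 containers are needed.
A packing using 6 containers:
  container 1: 625 + 250 = 875
  container 2: 575 + 225 = 800
  container 3: 575 + 225 = 800
  container 4: 550 + 225 = 775
  container 5: 450 = 450
  container 6: 450 = 450
This matches the lower bound, so 6 is optimal.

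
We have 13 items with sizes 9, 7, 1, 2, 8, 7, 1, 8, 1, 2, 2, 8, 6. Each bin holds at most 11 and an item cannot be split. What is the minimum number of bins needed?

Total = 9 + 8 + 8 + 8 + 7 + 7 + 6 + 2 + 2 + 2 + 1 + 1 + 1 = 62.
Lower bound: ⌈62/11⌉ = 6 bins.
Also, 7 items each exceed 11/2, and no two of those can share a bin, so at least 7 bins are needed.
A packing using 7 bins:
  bin 1: 9 + 2 = 11
  bin 2: 8 + 2 + 1 = 11
  bin 3: 8 + 2 + 1 = 11
  bin 4: 8 + 1 = 9
  bin 5: 7 = 7
  bin 6: 7 = 7
  bin 7: 6 = 6
This matches the lower bound, so 7 is optimal.

7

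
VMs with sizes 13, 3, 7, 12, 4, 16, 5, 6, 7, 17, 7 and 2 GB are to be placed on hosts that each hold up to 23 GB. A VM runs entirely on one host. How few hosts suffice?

Total = 17 + 16 + 13 + 12 + 7 + 7 + 7 + 6 + 5 + 4 + 3 + 2 = 99 GB.
Lower bound: ⌈99/23⌉ = 5 hosts.
A packing using 5 hosts:
  host 1: 17 + 6 = 23
  host 2: 16 + 7 = 23
  host 3: 13 + 7 + 3 = 23
  host 4: 12 + 7 + 4 = 23
  host 5: 5 + 2 = 7
This matches the lower bound, so 5 is optimal.

5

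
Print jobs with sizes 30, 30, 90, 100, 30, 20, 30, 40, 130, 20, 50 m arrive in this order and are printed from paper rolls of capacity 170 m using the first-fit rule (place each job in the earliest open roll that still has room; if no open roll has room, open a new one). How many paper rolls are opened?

  30 → roll 1 (new)  [load 30/170]
  30 → roll 1  [load 60/170]
  90 → roll 1  [load 150/170]
  100 → roll 2 (new)  [load 100/170]
  30 → roll 2  [load 130/170]
  20 → roll 1  [load 170/170]
  30 → roll 2  [load 160/170]
  40 → roll 3 (new)  [load 40/170]
  130 → roll 3  [load 170/170]
  20 → roll 4 (new)  [load 20/170]
  50 → roll 4  [load 70/170]
4 paper rolls opened.

4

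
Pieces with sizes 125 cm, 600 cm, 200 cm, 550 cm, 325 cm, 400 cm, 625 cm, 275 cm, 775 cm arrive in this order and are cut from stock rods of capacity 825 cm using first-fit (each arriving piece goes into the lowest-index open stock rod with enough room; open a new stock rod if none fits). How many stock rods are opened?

  125 → stock rod 1 (new)  [load 125/825]
  600 → stock rod 1  [load 725/825]
  200 → stock rod 2 (new)  [load 200/825]
  550 → stock rod 2  [load 750/825]
  325 → stock rod 3 (new)  [load 325/825]
  400 → stock rod 3  [load 725/825]
  625 → stock rod 4 (new)  [load 625/825]
  275 → stock rod 5 (new)  [load 275/825]
  775 → stock rod 6 (new)  [load 775/825]
6 stock rods opened.

6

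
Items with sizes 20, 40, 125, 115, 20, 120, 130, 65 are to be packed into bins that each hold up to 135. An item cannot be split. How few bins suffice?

Total = 130 + 125 + 120 + 115 + 65 + 40 + 20 + 20 = 635.
Lower bound: ⌈635/135⌉ = 5 bins.
A packing using 5 bins:
  bin 1: 130 = 130
  bin 2: 125 = 125
  bin 3: 120 = 120
  bin 4: 115 + 20 = 135
  bin 5: 65 + 40 + 20 = 125
This matches the lower bound, so 5 is optimal.

5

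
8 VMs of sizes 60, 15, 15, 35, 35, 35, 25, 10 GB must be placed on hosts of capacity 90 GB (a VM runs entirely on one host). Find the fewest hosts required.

3

Total = 60 + 35 + 35 + 35 + 25 + 15 + 15 + 10 = 230 GB.
Lower bound: ⌈230/90⌉ = 3 hosts.
A packing using 3 hosts:
  host 1: 60 + 25 = 85
  host 2: 35 + 35 + 15 = 85
  host 3: 35 + 15 + 10 = 60
This matches the lower bound, so 3 is optimal.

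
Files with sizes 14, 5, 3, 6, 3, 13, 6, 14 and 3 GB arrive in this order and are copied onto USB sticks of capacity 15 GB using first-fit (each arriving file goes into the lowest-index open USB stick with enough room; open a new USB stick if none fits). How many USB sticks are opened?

  14 → USB stick 1 (new)  [load 14/15]
  5 → USB stick 2 (new)  [load 5/15]
  3 → USB stick 2  [load 8/15]
  6 → USB stick 2  [load 14/15]
  3 → USB stick 3 (new)  [load 3/15]
  13 → USB stick 4 (new)  [load 13/15]
  6 → USB stick 3  [load 9/15]
  14 → USB stick 5 (new)  [load 14/15]
  3 → USB stick 3  [load 12/15]
5 USB sticks opened.

5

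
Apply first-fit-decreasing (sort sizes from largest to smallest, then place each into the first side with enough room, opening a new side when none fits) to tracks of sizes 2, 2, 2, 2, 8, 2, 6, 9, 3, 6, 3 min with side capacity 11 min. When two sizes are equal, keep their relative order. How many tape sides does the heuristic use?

Sorted descending: 9, 8, 6, 6, 3, 3, 2, 2, 2, 2, 2.
  9 → side 1 (new)  [load 9/11]
  8 → side 2 (new)  [load 8/11]
  6 → side 3 (new)  [load 6/11]
  6 → side 4 (new)  [load 6/11]
  3 → side 2  [load 11/11]
  3 → side 3  [load 9/11]
  2 → side 1  [load 11/11]
  2 → side 3  [load 11/11]
  2 → side 4  [load 8/11]
  2 → side 4  [load 10/11]
  2 → side 5 (new)  [load 2/11]
5 tape sides opened.

5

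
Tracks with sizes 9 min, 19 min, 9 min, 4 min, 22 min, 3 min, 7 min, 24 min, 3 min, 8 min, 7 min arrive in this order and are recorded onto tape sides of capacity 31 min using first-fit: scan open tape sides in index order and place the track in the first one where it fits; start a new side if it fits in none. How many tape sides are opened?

4

  9 → side 1 (new)  [load 9/31]
  19 → side 1  [load 28/31]
  9 → side 2 (new)  [load 9/31]
  4 → side 2  [load 13/31]
  22 → side 3 (new)  [load 22/31]
  3 → side 1  [load 31/31]
  7 → side 2  [load 20/31]
  24 → side 4 (new)  [load 24/31]
  3 → side 2  [load 23/31]
  8 → side 2  [load 31/31]
  7 → side 3  [load 29/31]
4 tape sides opened.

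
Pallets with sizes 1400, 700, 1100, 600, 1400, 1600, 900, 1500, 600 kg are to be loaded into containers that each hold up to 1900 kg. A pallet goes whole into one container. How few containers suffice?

Total = 1600 + 1500 + 1400 + 1400 + 1100 + 900 + 700 + 600 + 600 = 9800 kg.
Lower bound: ⌈9800/1900⌉ = 6 containers.
A packing using 7 containers:
  container 1: 1600 = 1600
  container 2: 1500 = 1500
  container 3: 1400 = 1400
  container 4: 1400 = 1400
  container 5: 1100 + 700 = 1800
  container 6: 900 + 600 = 1500
  container 7: 600 = 600
No arrangement into 6 containers stays within capacity, so 7 is optimal.

7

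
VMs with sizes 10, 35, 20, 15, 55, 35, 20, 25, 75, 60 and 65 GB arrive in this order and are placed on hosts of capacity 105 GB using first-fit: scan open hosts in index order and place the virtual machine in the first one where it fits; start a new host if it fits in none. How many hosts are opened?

  10 → host 1 (new)  [load 10/105]
  35 → host 1  [load 45/105]
  20 → host 1  [load 65/105]
  15 → host 1  [load 80/105]
  55 → host 2 (new)  [load 55/105]
  35 → host 2  [load 90/105]
  20 → host 1  [load 100/105]
  25 → host 3 (new)  [load 25/105]
  75 → host 3  [load 100/105]
  60 → host 4 (new)  [load 60/105]
  65 → host 5 (new)  [load 65/105]
5 hosts opened.

5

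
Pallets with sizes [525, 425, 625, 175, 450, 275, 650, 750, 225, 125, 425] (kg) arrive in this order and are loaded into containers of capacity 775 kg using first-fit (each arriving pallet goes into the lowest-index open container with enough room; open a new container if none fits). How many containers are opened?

7

  525 → container 1 (new)  [load 525/775]
  425 → container 2 (new)  [load 425/775]
  625 → container 3 (new)  [load 625/775]
  175 → container 1  [load 700/775]
  450 → container 4 (new)  [load 450/775]
  275 → container 2  [load 700/775]
  650 → container 5 (new)  [load 650/775]
  750 → container 6 (new)  [load 750/775]
  225 → container 4  [load 675/775]
  125 → container 3  [load 750/775]
  425 → container 7 (new)  [load 425/775]
7 containers opened.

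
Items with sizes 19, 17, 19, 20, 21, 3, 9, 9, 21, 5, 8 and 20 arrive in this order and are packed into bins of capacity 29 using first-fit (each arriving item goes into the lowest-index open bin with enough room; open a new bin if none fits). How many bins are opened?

7

  19 → bin 1 (new)  [load 19/29]
  17 → bin 2 (new)  [load 17/29]
  19 → bin 3 (new)  [load 19/29]
  20 → bin 4 (new)  [load 20/29]
  21 → bin 5 (new)  [load 21/29]
  3 → bin 1  [load 22/29]
  9 → bin 2  [load 26/29]
  9 → bin 3  [load 28/29]
  21 → bin 6 (new)  [load 21/29]
  5 → bin 1  [load 27/29]
  8 → bin 4  [load 28/29]
  20 → bin 7 (new)  [load 20/29]
7 bins opened.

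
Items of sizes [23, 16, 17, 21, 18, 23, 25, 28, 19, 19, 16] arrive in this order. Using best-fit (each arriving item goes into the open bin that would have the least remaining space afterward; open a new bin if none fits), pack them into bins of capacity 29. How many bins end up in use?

11

  23 → bin 1 (new)  [load 23/29]
  16 → bin 2 (new)  [load 16/29]
  17 → bin 3 (new)  [load 17/29]
  21 → bin 4 (new)  [load 21/29]
  18 → bin 5 (new)  [load 18/29]
  23 → bin 6 (new)  [load 23/29]
  25 → bin 7 (new)  [load 25/29]
  28 → bin 8 (new)  [load 28/29]
  19 → bin 9 (new)  [load 19/29]
  19 → bin 10 (new)  [load 19/29]
  16 → bin 11 (new)  [load 16/29]
11 bins opened.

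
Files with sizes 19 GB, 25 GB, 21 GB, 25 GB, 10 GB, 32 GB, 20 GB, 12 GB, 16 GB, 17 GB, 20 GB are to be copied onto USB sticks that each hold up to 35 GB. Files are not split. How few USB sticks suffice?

8

Total = 32 + 25 + 25 + 21 + 20 + 20 + 19 + 17 + 16 + 12 + 10 = 217 GB.
Lower bound: ⌈217/35⌉ = 7 USB sticks.
A packing using 8 USB sticks:
  USB stick 1: 32 = 32
  USB stick 2: 25 + 10 = 35
  USB stick 3: 25 = 25
  USB stick 4: 21 + 12 = 33
  USB stick 5: 20 = 20
  USB stick 6: 20 = 20
  USB stick 7: 19 + 16 = 35
  USB stick 8: 17 = 17
No arrangement into 7 USB sticks stays within capacity, so 8 is optimal.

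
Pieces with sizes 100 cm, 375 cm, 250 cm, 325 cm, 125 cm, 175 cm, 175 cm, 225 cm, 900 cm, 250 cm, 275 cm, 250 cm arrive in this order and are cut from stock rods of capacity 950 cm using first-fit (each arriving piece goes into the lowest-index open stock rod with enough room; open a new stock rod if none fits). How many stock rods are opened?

  100 → stock rod 1 (new)  [load 100/950]
  375 → stock rod 1  [load 475/950]
  250 → stock rod 1  [load 725/950]
  325 → stock rod 2 (new)  [load 325/950]
  125 → stock rod 1  [load 850/950]
  175 → stock rod 2  [load 500/950]
  175 → stock rod 2  [load 675/950]
  225 → stock rod 2  [load 900/950]
  900 → stock rod 3 (new)  [load 900/950]
  250 → stock rod 4 (new)  [load 250/950]
  275 → stock rod 4  [load 525/950]
  250 → stock rod 4  [load 775/950]
4 stock rods opened.

4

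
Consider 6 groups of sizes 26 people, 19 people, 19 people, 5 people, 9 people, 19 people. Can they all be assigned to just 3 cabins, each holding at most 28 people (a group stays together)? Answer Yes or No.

No

Total = 97 people; ⌈97/28⌉ = 4.
At least 4 cabins are required, but only 3 are allowed.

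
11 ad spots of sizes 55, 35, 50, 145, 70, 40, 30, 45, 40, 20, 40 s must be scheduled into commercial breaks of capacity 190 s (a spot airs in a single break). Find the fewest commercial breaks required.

3

Total = 145 + 70 + 55 + 50 + 45 + 40 + 40 + 40 + 35 + 30 + 20 = 570 s.
Lower bound: ⌈570/190⌉ = 3 commercial breaks.
A packing using 3 commercial breaks:
  break 1: 145 + 45 = 190
  break 2: 70 + 55 + 35 + 30 = 190
  break 3: 50 + 40 + 40 + 40 + 20 = 190
This matches the lower bound, so 3 is optimal.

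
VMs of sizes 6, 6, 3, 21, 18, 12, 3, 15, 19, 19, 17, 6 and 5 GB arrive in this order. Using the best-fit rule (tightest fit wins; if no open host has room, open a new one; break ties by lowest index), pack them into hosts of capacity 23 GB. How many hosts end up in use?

8

  6 → host 1 (new)  [load 6/23]
  6 → host 1  [load 12/23]
  3 → host 1  [load 15/23]
  21 → host 2 (new)  [load 21/23]
  18 → host 3 (new)  [load 18/23]
  12 → host 4 (new)  [load 12/23]
  3 → host 3  [load 21/23]
  15 → host 5 (new)  [load 15/23]
  19 → host 6 (new)  [load 19/23]
  19 → host 7 (new)  [load 19/23]
  17 → host 8 (new)  [load 17/23]
  6 → host 8  [load 23/23]
  5 → host 1  [load 20/23]
8 hosts opened.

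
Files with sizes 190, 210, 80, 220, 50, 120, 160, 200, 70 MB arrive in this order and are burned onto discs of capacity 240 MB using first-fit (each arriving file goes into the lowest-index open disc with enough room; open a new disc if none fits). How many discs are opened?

6

  190 → disc 1 (new)  [load 190/240]
  210 → disc 2 (new)  [load 210/240]
  80 → disc 3 (new)  [load 80/240]
  220 → disc 4 (new)  [load 220/240]
  50 → disc 1  [load 240/240]
  120 → disc 3  [load 200/240]
  160 → disc 5 (new)  [load 160/240]
  200 → disc 6 (new)  [load 200/240]
  70 → disc 5  [load 230/240]
6 discs opened.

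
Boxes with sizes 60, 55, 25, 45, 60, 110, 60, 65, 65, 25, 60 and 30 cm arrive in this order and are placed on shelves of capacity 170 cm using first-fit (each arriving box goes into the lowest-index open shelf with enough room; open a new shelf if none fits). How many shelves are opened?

  60 → shelf 1 (new)  [load 60/170]
  55 → shelf 1  [load 115/170]
  25 → shelf 1  [load 140/170]
  45 → shelf 2 (new)  [load 45/170]
  60 → shelf 2  [load 105/170]
  110 → shelf 3 (new)  [load 110/170]
  60 → shelf 2  [load 165/170]
  65 → shelf 4 (new)  [load 65/170]
  65 → shelf 4  [load 130/170]
  25 → shelf 1  [load 165/170]
  60 → shelf 3  [load 170/170]
  30 → shelf 4  [load 160/170]
4 shelves opened.

4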